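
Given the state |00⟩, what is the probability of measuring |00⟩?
1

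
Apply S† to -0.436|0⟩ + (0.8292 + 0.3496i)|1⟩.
-0.436|0⟩ + (0.3496 - 0.8292i)|1⟩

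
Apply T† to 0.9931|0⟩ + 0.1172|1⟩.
0.9931|0⟩ + (0.08287 - 0.08287i)|1⟩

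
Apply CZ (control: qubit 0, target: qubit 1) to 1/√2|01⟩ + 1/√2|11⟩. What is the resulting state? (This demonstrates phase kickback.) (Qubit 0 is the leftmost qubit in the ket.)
1/√2|01⟩ - 1/√2|11⟩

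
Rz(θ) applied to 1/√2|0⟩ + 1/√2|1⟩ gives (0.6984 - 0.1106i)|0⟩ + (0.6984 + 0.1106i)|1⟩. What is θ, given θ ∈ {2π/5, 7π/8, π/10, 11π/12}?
π/10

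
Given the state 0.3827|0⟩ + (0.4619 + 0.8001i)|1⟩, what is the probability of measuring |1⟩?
0.8535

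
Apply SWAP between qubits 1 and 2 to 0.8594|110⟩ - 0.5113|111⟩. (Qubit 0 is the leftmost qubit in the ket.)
0.8594|101⟩ - 0.5113|111⟩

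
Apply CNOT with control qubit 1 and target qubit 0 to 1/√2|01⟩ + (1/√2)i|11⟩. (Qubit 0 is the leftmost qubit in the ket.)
(1/√2)i|01⟩ + 1/√2|11⟩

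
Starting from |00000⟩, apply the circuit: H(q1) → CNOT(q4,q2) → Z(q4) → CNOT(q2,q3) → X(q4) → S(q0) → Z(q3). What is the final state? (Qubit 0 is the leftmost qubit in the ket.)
1/√2|00001⟩ + 1/√2|01001⟩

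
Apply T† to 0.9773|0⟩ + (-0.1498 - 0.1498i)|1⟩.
0.9773|0⟩ - 0.2118|1⟩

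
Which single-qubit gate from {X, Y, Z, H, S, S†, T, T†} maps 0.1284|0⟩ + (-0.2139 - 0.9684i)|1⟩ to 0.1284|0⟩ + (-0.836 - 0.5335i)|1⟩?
T†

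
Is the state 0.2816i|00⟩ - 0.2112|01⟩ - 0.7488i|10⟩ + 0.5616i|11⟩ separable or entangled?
Entangled

Writing the state as a|00⟩ + b|01⟩ + c|10⟩ + d|11⟩, it is a product state iff ad − bc = 0.
Here (a, b, c, d) = (0.2816i, -0.2112, -0.7488i, 0.5616i): ad − bc = (0.2816i)(0.5616i) − (-0.2112)(-0.7488i) = (-0.1581 - 0.1581i) ≠ 0, so the state is entangled.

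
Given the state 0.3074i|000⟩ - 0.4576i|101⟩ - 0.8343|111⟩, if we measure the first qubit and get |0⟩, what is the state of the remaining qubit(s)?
i|00⟩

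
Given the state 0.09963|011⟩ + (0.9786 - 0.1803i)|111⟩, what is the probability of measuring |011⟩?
0.009926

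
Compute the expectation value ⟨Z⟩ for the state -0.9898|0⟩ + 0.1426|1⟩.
0.9594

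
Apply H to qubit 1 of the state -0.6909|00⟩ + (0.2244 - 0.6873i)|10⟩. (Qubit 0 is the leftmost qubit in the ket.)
-0.4885|00⟩ - 0.4885|01⟩ + (0.1587 - 0.486i)|10⟩ + (0.1587 - 0.486i)|11⟩

H on qubit 1 mixes each pair of kets that differ only in qubit 1: amplitudes (a, b) of (|…0…⟩, |…1…⟩) become ((a + b)/√2, (a − b)/√2). Kets absent from the input have amplitude 0.
(|00⟩, |01⟩): (a, b) = (-0.6909, 0) → (-0.4885, -0.4885)
(|10⟩, |11⟩): (a, b) = ((0.2244 - 0.6873i), 0) → ((0.1587 - 0.486i), (0.1587 - 0.486i))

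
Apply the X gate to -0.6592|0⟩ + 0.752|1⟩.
0.752|0⟩ - 0.6592|1⟩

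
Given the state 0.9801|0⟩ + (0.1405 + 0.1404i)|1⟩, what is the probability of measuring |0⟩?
0.9606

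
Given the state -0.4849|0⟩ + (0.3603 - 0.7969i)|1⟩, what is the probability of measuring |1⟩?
0.7649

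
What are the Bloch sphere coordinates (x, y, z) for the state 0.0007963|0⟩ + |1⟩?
(0.001593, 0, -1)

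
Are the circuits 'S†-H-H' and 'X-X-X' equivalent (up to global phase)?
No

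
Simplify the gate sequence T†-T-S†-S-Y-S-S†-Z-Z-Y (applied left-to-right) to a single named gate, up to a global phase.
I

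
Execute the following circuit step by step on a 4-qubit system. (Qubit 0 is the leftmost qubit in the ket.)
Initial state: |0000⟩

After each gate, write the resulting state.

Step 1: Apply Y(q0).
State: i|1000⟩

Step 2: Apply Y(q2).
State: -|1010⟩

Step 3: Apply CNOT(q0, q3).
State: -|1011⟩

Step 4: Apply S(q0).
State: -i|1011⟩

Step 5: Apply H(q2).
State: -(1/√2)i|1001⟩ + (1/√2)i|1011⟩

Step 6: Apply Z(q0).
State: (1/√2)i|1001⟩ - (1/√2)i|1011⟩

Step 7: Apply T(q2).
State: (1/√2)i|1001⟩ + (1/2 - (1/2)i)|1011⟩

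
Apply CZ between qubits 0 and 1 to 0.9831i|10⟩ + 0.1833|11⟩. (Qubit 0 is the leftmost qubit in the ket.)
0.9831i|10⟩ - 0.1833|11⟩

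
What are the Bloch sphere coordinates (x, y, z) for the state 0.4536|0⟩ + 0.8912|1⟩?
(0.8085, 0, -0.5885)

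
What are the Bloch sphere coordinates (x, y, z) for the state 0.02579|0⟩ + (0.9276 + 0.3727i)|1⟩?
(0.04785, 0.01922, -0.9987)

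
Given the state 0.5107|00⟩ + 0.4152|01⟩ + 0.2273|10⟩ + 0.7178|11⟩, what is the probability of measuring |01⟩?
0.1724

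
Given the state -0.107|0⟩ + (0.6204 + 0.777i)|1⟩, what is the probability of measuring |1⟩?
0.9886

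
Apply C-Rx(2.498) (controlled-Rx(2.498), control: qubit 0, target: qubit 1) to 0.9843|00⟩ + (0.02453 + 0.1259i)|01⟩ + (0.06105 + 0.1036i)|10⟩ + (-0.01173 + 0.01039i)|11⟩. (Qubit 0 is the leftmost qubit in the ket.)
0.9843|00⟩ + (0.02453 + 0.1259i)|01⟩ + (0.02917 + 0.04389i)|10⟩ + (0.09457 - 0.05463i)|11⟩

C-Rx(2.498) leaves the control-|0⟩ kets |00⟩, |01⟩ unchanged and applies Rx(2.498) to qubit 1 on the control-|1⟩ pair (|10⟩, |11⟩).
Rx(2.498) = [[cos(θ/2), −i·sin(θ/2)], [−i·sin(θ/2), cos(θ/2)]]; θ = 2.498, cos(θ/2) ≈ 0.316271, sin(θ/2) ≈ 0.948669.
With a = amp(|10⟩) = (0.06105 + 0.1036i) and b = amp(|11⟩) = (-0.01173 + 0.01039i):
new amp(|10⟩) = (0.316271)·a + (-0.948669i)·b = (0.02917 + 0.04389i)
new amp(|11⟩) = (-0.948669i)·a + (0.316271)·b = (0.09457 - 0.05463i)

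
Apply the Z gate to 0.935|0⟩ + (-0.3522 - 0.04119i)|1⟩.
0.935|0⟩ + (0.3522 + 0.04119i)|1⟩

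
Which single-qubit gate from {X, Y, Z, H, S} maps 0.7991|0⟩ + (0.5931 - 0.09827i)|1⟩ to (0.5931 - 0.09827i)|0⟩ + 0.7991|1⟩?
X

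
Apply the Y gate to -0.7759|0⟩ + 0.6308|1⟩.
-0.6308i|0⟩ - 0.7759i|1⟩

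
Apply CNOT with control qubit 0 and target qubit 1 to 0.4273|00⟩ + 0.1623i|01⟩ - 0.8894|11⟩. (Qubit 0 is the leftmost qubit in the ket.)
0.4273|00⟩ + 0.1623i|01⟩ - 0.8894|10⟩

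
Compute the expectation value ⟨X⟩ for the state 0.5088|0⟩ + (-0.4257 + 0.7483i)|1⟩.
-0.4332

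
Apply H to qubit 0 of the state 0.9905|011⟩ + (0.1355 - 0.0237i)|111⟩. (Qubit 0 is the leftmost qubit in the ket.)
(0.7962 - 0.01676i)|011⟩ + (0.6046 + 0.01676i)|111⟩

H on qubit 0 mixes each pair of kets that differ only in qubit 0: amplitudes (a, b) of (|…0…⟩, |…1…⟩) become ((a + b)/√2, (a − b)/√2). Kets absent from the input have amplitude 0.
(|011⟩, |111⟩): (a, b) = (0.9905, (0.1355 - 0.0237i)) → ((0.7962 - 0.01676i), (0.6046 + 0.01676i))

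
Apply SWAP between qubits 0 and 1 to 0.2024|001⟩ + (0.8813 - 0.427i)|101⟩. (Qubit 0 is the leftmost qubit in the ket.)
0.2024|001⟩ + (0.8813 - 0.427i)|011⟩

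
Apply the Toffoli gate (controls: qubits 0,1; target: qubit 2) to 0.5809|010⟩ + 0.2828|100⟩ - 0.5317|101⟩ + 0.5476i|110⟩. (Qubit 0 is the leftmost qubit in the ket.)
0.5809|010⟩ + 0.2828|100⟩ - 0.5317|101⟩ + 0.5476i|111⟩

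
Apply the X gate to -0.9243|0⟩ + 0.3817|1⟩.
0.3817|0⟩ - 0.9243|1⟩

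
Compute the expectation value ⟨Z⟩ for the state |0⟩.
1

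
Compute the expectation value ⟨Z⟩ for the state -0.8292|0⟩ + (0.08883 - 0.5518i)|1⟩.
0.3752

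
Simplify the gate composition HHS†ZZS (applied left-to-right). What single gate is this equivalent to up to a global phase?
I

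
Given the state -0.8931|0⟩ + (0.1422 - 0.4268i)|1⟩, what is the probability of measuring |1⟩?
0.2024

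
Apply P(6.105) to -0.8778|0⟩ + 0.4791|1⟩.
-0.8778|0⟩ + (0.4715 - 0.08492i)|1⟩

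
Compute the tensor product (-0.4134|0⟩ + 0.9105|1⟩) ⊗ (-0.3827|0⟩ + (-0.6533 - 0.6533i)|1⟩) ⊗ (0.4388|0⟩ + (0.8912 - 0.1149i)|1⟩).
0.06942|000⟩ + (0.141 - 0.01818i)|001⟩ + (0.1185 + 0.1185i)|010⟩ + (0.2717 + 0.2097i)|011⟩ - 0.1529|100⟩ + (-0.3105 + 0.04004i)|101⟩ + (-0.261 - 0.261i)|110⟩ + (-0.5985 - 0.4618i)|111⟩

amp(|b₁b₂…⟩) = product of the factor amplitudes for bits b₁, b₂, …; only kets whose every factor amplitude is nonzero survive.
|000⟩: (-0.4134)(-0.3827)(0.4388) = 0.06942
|001⟩: (-0.4134)(-0.3827)(0.8912 - 0.1149i) = (0.141 - 0.01818i)
|010⟩: (-0.4134)(-0.6533 - 0.6533i)(0.4388) = (0.1185 + 0.1185i)
|011⟩: (-0.4134)(-0.6533 - 0.6533i)(0.8912 - 0.1149i) = (0.2717 + 0.2097i)
|100⟩: (0.9105)(-0.3827)(0.4388) = -0.1529
|101⟩: (0.9105)(-0.3827)(0.8912 - 0.1149i) = (-0.3105 + 0.04004i)
|110⟩: (0.9105)(-0.6533 - 0.6533i)(0.4388) = (-0.261 - 0.261i)
|111⟩: (0.9105)(-0.6533 - 0.6533i)(0.8912 - 0.1149i) = (-0.5985 - 0.4618i)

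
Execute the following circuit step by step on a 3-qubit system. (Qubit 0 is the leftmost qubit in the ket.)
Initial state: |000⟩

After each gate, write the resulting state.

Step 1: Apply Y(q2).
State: i|001⟩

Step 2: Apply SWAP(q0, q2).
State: i|100⟩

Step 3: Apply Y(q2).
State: -|101⟩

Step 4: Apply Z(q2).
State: |101⟩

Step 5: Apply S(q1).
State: |101⟩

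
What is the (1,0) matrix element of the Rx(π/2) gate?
-(1/√2)i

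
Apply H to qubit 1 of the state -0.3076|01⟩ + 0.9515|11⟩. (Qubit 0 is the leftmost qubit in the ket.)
-0.2175|00⟩ + 0.2175|01⟩ + 0.6728|10⟩ - 0.6728|11⟩

H on qubit 1 mixes each pair of kets that differ only in qubit 1: amplitudes (a, b) of (|…0…⟩, |…1…⟩) become ((a + b)/√2, (a − b)/√2). Kets absent from the input have amplitude 0.
(|00⟩, |01⟩): (a, b) = (0, -0.3076) → (-0.2175, 0.2175)
(|10⟩, |11⟩): (a, b) = (0, 0.9515) → (0.6728, -0.6728)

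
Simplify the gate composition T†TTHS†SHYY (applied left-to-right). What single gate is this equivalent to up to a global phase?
T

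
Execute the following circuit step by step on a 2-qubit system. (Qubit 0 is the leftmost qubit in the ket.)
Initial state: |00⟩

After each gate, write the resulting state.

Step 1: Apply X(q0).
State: |10⟩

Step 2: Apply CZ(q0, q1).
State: |10⟩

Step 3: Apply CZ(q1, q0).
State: |10⟩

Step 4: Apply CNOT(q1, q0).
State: |10⟩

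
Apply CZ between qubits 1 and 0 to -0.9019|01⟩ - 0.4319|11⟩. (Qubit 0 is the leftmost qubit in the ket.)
-0.9019|01⟩ + 0.4319|11⟩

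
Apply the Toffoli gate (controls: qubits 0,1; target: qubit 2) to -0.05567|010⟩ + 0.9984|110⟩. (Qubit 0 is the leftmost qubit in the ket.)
-0.05567|010⟩ + 0.9984|111⟩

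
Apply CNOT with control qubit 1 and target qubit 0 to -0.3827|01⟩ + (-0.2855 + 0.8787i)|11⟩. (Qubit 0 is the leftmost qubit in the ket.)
(-0.2855 + 0.8787i)|01⟩ - 0.3827|11⟩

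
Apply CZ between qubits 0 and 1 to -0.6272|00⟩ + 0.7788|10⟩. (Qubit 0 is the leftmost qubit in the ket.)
-0.6272|00⟩ + 0.7788|10⟩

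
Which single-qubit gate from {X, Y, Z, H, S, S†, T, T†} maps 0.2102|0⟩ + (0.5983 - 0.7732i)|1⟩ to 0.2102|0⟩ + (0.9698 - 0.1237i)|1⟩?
T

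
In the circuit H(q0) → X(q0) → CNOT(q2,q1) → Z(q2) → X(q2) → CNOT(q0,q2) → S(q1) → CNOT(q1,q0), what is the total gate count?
8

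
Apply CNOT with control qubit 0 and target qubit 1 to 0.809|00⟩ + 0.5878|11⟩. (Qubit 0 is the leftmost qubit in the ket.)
0.809|00⟩ + 0.5878|10⟩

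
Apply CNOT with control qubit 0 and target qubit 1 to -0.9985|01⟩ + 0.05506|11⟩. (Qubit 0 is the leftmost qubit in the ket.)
-0.9985|01⟩ + 0.05506|10⟩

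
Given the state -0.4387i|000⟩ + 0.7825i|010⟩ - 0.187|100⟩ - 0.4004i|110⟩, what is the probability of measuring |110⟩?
0.1603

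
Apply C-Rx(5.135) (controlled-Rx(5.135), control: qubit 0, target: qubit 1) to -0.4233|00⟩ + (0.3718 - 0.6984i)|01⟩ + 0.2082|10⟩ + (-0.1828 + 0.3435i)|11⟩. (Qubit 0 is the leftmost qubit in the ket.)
-0.4233|00⟩ + (0.3718 - 0.6984i)|01⟩ + (0.01172 + 0.09927i)|10⟩ + (0.1535 - 0.4015i)|11⟩

C-Rx(5.135) leaves the control-|0⟩ kets |00⟩, |01⟩ unchanged and applies Rx(5.135) to qubit 1 on the control-|1⟩ pair (|10⟩, |11⟩).
Rx(5.135) = [[cos(θ/2), −i·sin(θ/2)], [−i·sin(θ/2), cos(θ/2)]]; θ = 5.135, cos(θ/2) ≈ -0.839685, sin(θ/2) ≈ 0.543073.
With a = amp(|10⟩) = 0.2082 and b = amp(|11⟩) = (-0.1828 + 0.3435i):
new amp(|10⟩) = (-0.839685)·a + (-0.543073i)·b = (0.01172 + 0.09927i)
new amp(|11⟩) = (-0.543073i)·a + (-0.839685)·b = (0.1535 - 0.4015i)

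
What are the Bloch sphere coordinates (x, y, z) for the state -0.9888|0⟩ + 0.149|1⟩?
(-0.2947, 0, 0.9555)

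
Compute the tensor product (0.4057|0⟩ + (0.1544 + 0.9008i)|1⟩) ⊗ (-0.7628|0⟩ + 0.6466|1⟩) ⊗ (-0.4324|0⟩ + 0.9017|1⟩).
0.1338|000⟩ - 0.279|001⟩ - 0.1134|010⟩ + 0.2365|011⟩ + (0.05093 + 0.2971i)|100⟩ + (-0.1062 - 0.6196i)|101⟩ + (-0.04317 - 0.2519i)|110⟩ + (0.09002 + 0.5252i)|111⟩

amp(|b₁b₂…⟩) = product of the factor amplitudes for bits b₁, b₂, …; only kets whose every factor amplitude is nonzero survive.
|000⟩: (0.4057)(-0.7628)(-0.4324) = 0.1338
|001⟩: (0.4057)(-0.7628)(0.9017) = -0.279
|010⟩: (0.4057)(0.6466)(-0.4324) = -0.1134
|011⟩: (0.4057)(0.6466)(0.9017) = 0.2365
|100⟩: (0.1544 + 0.9008i)(-0.7628)(-0.4324) = (0.05093 + 0.2971i)
|101⟩: (0.1544 + 0.9008i)(-0.7628)(0.9017) = (-0.1062 - 0.6196i)
|110⟩: (0.1544 + 0.9008i)(0.6466)(-0.4324) = (-0.04317 - 0.2519i)
|111⟩: (0.1544 + 0.9008i)(0.6466)(0.9017) = (0.09002 + 0.5252i)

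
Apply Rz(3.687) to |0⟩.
(-0.2693 - 0.963i)|0⟩

Rz(3.687) = [[e^(−iθ/2), 0], [0, e^(iθ/2)]] with e^(±iθ/2) = cos(θ/2) ± i·sin(θ/2); θ = 3.687, cos(θ/2) ≈ -0.269336, sin(θ/2) ≈ 0.963046.
With a = amp(|0⟩) = 1 and b = amp(|1⟩) = 0:
new amp(|0⟩) = (-0.269336 - 0.963046i)·a = (-0.2693 - 0.963i)
new amp(|1⟩) = (-0.269336 + 0.963046i)·b = 0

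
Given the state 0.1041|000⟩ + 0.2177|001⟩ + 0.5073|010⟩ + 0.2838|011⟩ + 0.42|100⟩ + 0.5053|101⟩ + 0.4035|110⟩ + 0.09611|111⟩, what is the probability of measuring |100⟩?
0.1764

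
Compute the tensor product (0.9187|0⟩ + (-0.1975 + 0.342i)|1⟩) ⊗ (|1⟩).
0.9187|01⟩ + (-0.1975 + 0.342i)|11⟩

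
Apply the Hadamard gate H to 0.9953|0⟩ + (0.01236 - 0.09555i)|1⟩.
(0.7125 - 0.06756i)|0⟩ + (0.695 + 0.06756i)|1⟩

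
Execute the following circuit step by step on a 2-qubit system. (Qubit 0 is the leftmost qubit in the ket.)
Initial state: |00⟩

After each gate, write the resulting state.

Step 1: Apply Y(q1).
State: i|01⟩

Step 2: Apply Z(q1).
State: -i|01⟩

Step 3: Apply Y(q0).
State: |11⟩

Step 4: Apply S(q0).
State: i|11⟩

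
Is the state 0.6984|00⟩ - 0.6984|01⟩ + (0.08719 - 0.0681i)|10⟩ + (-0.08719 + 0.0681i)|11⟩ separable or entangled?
Separable

Writing the state as a|00⟩ + b|01⟩ + c|10⟩ + d|11⟩, it is a product state iff ad − bc = 0.
Here (a, b, c, d) = (0.6984, -0.6984, (0.08719 - 0.0681i), (-0.08719 + 0.0681i)): ad − bc = (0.6984)(-0.08719 + 0.0681i) − (-0.6984)(0.08719 - 0.0681i) = 0, so the state is separable.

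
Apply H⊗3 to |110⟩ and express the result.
1/√8|000⟩ + 1/√8|001⟩ - 1/√8|010⟩ - 1/√8|011⟩ - 1/√8|100⟩ - 1/√8|101⟩ + 1/√8|110⟩ + 1/√8|111⟩

H⊗3 gives amp(|y⟩) = (1/2√2) Σ_x (−1)^(x·y) amp(|x⟩), where x·y is the number of positions in which both x and y have a 1.
|000⟩: (1)/(2√2) = 1/√8
|001⟩: (1)/(2√2) = 1/√8
|010⟩: (-1)/(2√2) = -1/√8
|011⟩: (-1)/(2√2) = -1/√8
|100⟩: (-1)/(2√2) = -1/√8
|101⟩: (-1)/(2√2) = -1/√8
|110⟩: (1)/(2√2) = 1/√8
|111⟩: (1)/(2√2) = 1/√8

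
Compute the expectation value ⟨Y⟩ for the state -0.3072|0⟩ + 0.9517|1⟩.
0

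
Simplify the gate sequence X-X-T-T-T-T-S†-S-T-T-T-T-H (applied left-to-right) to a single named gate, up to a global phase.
H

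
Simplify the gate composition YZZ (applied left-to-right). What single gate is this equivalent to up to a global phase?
Y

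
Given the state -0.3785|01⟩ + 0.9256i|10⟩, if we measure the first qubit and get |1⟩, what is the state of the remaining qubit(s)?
i|0⟩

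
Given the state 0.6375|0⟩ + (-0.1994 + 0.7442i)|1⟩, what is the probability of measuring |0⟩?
0.4064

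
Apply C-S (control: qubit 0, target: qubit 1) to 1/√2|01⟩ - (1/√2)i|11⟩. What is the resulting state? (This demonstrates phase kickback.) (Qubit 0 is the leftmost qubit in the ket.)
1/√2|01⟩ + 1/√2|11⟩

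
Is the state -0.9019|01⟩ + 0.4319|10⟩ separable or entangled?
Entangled

Writing the state as a|00⟩ + b|01⟩ + c|10⟩ + d|11⟩, it is a product state iff ad − bc = 0.
Here (a, b, c, d) = (0, -0.9019, 0.4319, 0): ad − bc = (0)(0) − (-0.9019)(0.4319) = 0.3895 ≠ 0, so the state is entangled.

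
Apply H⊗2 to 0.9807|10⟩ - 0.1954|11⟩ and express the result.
0.3927|00⟩ + 0.5881|01⟩ - 0.3927|10⟩ - 0.5881|11⟩

H⊗2 gives amp(|y⟩) = (1/2) Σ_x (−1)^(x·y) amp(|x⟩), where x·y is the number of positions in which both x and y have a 1.
|00⟩: (0.9807 - 0.1954)/2 = 0.3927
|01⟩: (0.9807 + 0.1954)/2 = 0.5881
|10⟩: (-0.9807 + 0.1954)/2 = -0.3927
|11⟩: (-0.9807 - 0.1954)/2 = -0.5881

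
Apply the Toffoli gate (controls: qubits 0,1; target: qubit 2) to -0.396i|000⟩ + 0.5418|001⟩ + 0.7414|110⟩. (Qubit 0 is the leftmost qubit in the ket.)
-0.396i|000⟩ + 0.5418|001⟩ + 0.7414|111⟩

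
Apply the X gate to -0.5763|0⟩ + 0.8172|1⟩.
0.8172|0⟩ - 0.5763|1⟩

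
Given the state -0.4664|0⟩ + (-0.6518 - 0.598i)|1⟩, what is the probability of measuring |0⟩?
0.2175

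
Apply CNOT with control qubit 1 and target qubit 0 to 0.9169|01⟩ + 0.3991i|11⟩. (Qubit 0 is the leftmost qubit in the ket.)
0.3991i|01⟩ + 0.9169|11⟩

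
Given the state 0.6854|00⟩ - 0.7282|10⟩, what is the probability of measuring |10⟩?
0.5303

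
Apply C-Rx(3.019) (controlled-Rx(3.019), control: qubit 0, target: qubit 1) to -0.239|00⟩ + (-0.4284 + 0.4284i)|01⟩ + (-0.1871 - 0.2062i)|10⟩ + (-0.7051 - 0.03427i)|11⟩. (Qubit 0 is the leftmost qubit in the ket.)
-0.239|00⟩ + (-0.4284 + 0.4284i)|01⟩ + (-0.04567 + 0.6911i)|10⟩ + (-0.249 + 0.1846i)|11⟩

C-Rx(3.019) leaves the control-|0⟩ kets |00⟩, |01⟩ unchanged and applies Rx(3.019) to qubit 1 on the control-|1⟩ pair (|10⟩, |11⟩).
Rx(3.019) = [[cos(θ/2), −i·sin(θ/2)], [−i·sin(θ/2), cos(θ/2)]]; θ = 3.019, cos(θ/2) ≈ 0.0612579, sin(θ/2) ≈ 0.998122.
With a = amp(|10⟩) = (-0.1871 - 0.2062i) and b = amp(|11⟩) = (-0.7051 - 0.03427i):
new amp(|10⟩) = (0.0612579)·a + (-0.998122i)·b = (-0.04567 + 0.6911i)
new amp(|11⟩) = (-0.998122i)·a + (0.0612579)·b = (-0.249 + 0.1846i)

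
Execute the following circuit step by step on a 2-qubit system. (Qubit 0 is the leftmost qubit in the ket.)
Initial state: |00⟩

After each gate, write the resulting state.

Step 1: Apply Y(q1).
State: i|01⟩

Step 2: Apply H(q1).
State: (1/√2)i|00⟩ - (1/√2)i|01⟩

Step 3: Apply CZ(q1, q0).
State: (1/√2)i|00⟩ - (1/√2)i|01⟩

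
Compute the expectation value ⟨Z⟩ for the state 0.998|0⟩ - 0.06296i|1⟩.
0.992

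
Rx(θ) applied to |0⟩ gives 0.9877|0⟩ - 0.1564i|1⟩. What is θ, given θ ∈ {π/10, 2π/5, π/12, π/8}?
π/10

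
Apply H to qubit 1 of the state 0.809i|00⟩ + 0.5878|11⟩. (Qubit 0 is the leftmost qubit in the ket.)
0.572i|00⟩ + 0.572i|01⟩ + 0.4156|10⟩ - 0.4156|11⟩

H on qubit 1 mixes each pair of kets that differ only in qubit 1: amplitudes (a, b) of (|…0…⟩, |…1…⟩) become ((a + b)/√2, (a − b)/√2). Kets absent from the input have amplitude 0.
(|00⟩, |01⟩): (a, b) = (0.809i, 0) → (0.572i, 0.572i)
(|10⟩, |11⟩): (a, b) = (0, 0.5878) → (0.4156, -0.4156)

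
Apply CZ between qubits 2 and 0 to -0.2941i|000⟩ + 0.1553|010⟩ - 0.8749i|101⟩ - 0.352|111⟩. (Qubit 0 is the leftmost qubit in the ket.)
-0.2941i|000⟩ + 0.1553|010⟩ + 0.8749i|101⟩ + 0.352|111⟩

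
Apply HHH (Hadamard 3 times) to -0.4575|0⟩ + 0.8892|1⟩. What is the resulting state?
0.3053|0⟩ - 0.9523|1⟩

H² = I, so H^3 = H: a single Hadamard. With (a, b) = (-0.4575, 0.8892), H gives ((a + b)/√2, (a − b)/√2) = (0.3053, -0.9523).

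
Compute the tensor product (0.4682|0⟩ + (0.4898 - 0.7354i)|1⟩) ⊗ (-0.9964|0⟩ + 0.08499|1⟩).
-0.4665|00⟩ + 0.03979|01⟩ + (-0.488 + 0.7328i)|10⟩ + (0.04163 - 0.0625i)|11⟩

amp(|b₁b₂…⟩) = product of the factor amplitudes for bits b₁, b₂, …; only kets whose every factor amplitude is nonzero survive.
|00⟩: (0.4682)(-0.9964) = -0.4665
|01⟩: (0.4682)(0.08499) = 0.03979
|10⟩: (0.4898 - 0.7354i)(-0.9964) = (-0.488 + 0.7328i)
|11⟩: (0.4898 - 0.7354i)(0.08499) = (0.04163 - 0.0625i)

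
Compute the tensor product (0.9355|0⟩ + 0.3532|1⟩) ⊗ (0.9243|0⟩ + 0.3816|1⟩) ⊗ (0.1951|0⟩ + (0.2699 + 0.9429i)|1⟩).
0.1687|000⟩ + (0.2334 + 0.8153i)|001⟩ + 0.06965|010⟩ + (0.09635 + 0.3366i)|011⟩ + 0.06369|100⟩ + (0.08811 + 0.3078i)|101⟩ + 0.0263|110⟩ + (0.03638 + 0.1271i)|111⟩

amp(|b₁b₂…⟩) = product of the factor amplitudes for bits b₁, b₂, …; only kets whose every factor amplitude is nonzero survive.
|000⟩: (0.9355)(0.9243)(0.1951) = 0.1687
|001⟩: (0.9355)(0.9243)(0.2699 + 0.9429i) = (0.2334 + 0.8153i)
|010⟩: (0.9355)(0.3816)(0.1951) = 0.06965
|011⟩: (0.9355)(0.3816)(0.2699 + 0.9429i) = (0.09635 + 0.3366i)
|100⟩: (0.3532)(0.9243)(0.1951) = 0.06369
|101⟩: (0.3532)(0.9243)(0.2699 + 0.9429i) = (0.08811 + 0.3078i)
|110⟩: (0.3532)(0.3816)(0.1951) = 0.0263
|111⟩: (0.3532)(0.3816)(0.2699 + 0.9429i) = (0.03638 + 0.1271i)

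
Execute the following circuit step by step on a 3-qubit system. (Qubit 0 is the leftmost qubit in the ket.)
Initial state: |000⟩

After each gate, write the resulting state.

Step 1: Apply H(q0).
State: 1/√2|000⟩ + 1/√2|100⟩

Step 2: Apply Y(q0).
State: -(1/√2)i|000⟩ + (1/√2)i|100⟩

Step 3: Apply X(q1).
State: -(1/√2)i|010⟩ + (1/√2)i|110⟩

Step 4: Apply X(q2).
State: -(1/√2)i|011⟩ + (1/√2)i|111⟩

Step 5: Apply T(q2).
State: (1/2 - (1/2)i)|011⟩ + (-1/2 + (1/2)i)|111⟩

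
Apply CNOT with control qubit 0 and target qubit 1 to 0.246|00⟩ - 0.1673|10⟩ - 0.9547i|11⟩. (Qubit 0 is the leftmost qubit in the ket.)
0.246|00⟩ - 0.9547i|10⟩ - 0.1673|11⟩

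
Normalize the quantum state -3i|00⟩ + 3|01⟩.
-(1/√2)i|00⟩ + 1/√2|01⟩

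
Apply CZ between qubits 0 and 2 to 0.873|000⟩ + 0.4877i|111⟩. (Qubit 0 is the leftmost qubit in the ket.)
0.873|000⟩ - 0.4877i|111⟩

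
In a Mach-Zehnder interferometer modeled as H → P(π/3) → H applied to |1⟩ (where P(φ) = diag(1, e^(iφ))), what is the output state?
(0.25 - 0.433i)|0⟩ + (0.75 + 0.433i)|1⟩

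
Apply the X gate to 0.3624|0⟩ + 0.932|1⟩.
0.932|0⟩ + 0.3624|1⟩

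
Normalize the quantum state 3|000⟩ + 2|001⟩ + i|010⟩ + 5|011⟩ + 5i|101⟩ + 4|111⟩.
0.3354|000⟩ + 0.2236|001⟩ + 0.1118i|010⟩ + 0.559|011⟩ + 0.559i|101⟩ + 1/√5|111⟩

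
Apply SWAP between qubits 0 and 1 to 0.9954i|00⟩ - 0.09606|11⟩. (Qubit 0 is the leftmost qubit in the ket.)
0.9954i|00⟩ - 0.09606|11⟩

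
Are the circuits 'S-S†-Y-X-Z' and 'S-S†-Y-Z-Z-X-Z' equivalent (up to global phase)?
Yes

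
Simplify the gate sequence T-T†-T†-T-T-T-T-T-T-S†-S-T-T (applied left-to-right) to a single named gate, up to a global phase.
T†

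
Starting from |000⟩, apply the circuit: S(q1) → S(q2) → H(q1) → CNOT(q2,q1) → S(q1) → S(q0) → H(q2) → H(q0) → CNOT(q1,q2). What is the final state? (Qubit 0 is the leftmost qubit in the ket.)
1/√8|000⟩ + 1/√8|001⟩ + (1/√8)i|010⟩ + (1/√8)i|011⟩ + 1/√8|100⟩ + 1/√8|101⟩ + (1/√8)i|110⟩ + (1/√8)i|111⟩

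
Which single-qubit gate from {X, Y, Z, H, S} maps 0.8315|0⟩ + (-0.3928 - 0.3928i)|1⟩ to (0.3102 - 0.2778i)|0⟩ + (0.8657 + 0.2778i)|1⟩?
H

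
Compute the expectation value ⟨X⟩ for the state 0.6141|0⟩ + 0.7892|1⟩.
0.9693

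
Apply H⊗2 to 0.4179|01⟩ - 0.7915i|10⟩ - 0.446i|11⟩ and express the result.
(0.209 - 0.6188i)|00⟩ + (-0.209 - 0.1728i)|01⟩ + (0.209 + 0.6188i)|10⟩ + (-0.209 + 0.1728i)|11⟩

H⊗2 gives amp(|y⟩) = (1/2) Σ_x (−1)^(x·y) amp(|x⟩), where x·y is the number of positions in which both x and y have a 1.
|00⟩: (0.4179 - 0.7915i - 0.446i)/2 = (0.209 - 0.6188i)
|01⟩: (-0.4179 - 0.7915i + 0.446i)/2 = (-0.209 - 0.1728i)
|10⟩: (0.4179 + 0.7915i + 0.446i)/2 = (0.209 + 0.6188i)
|11⟩: (-0.4179 + 0.7915i - 0.446i)/2 = (-0.209 + 0.1728i)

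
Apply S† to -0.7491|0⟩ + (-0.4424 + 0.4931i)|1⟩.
-0.7491|0⟩ + (0.4931 + 0.4424i)|1⟩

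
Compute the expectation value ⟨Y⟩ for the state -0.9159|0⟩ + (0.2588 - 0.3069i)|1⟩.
0.5622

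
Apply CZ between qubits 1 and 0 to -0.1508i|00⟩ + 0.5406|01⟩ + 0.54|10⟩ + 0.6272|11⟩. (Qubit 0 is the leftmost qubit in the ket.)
-0.1508i|00⟩ + 0.5406|01⟩ + 0.54|10⟩ - 0.6272|11⟩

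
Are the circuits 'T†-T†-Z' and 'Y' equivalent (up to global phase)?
No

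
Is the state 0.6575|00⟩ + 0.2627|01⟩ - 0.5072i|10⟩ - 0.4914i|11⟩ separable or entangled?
Entangled

Writing the state as a|00⟩ + b|01⟩ + c|10⟩ + d|11⟩, it is a product state iff ad − bc = 0.
Here (a, b, c, d) = (0.6575, 0.2627, -0.5072i, -0.4914i): ad − bc = (0.6575)(-0.4914i) − (0.2627)(-0.5072i) = -0.1899i ≠ 0, so the state is entangled.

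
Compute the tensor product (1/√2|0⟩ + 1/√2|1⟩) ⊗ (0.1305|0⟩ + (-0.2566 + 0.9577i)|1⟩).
0.09228|00⟩ + (-0.1814 + 0.6772i)|01⟩ + 0.09228|10⟩ + (-0.1814 + 0.6772i)|11⟩

amp(|b₁b₂…⟩) = product of the factor amplitudes for bits b₁, b₂, …; only kets whose every factor amplitude is nonzero survive.
|00⟩: (1/√2)(0.1305) = 0.09228
|01⟩: (1/√2)(-0.2566 + 0.9577i) = (-0.1814 + 0.6772i)
|10⟩: (1/√2)(0.1305) = 0.09228
|11⟩: (1/√2)(-0.2566 + 0.9577i) = (-0.1814 + 0.6772i)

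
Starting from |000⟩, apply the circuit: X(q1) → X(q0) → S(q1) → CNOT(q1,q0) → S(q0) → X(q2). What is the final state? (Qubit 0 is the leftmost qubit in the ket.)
i|011⟩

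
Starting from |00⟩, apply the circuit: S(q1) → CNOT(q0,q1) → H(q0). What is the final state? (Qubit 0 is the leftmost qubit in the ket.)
1/√2|00⟩ + 1/√2|10⟩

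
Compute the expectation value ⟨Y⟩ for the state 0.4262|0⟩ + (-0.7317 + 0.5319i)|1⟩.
0.4534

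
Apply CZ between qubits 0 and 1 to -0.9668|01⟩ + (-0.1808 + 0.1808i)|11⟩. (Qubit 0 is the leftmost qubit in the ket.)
-0.9668|01⟩ + (0.1808 - 0.1808i)|11⟩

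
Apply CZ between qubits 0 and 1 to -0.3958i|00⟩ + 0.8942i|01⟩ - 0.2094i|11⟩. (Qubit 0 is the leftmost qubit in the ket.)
-0.3958i|00⟩ + 0.8942i|01⟩ + 0.2094i|11⟩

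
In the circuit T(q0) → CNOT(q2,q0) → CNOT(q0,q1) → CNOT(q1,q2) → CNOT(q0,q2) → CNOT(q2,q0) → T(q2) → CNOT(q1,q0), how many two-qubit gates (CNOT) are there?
6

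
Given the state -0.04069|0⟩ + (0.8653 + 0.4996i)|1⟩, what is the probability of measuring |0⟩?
0.001656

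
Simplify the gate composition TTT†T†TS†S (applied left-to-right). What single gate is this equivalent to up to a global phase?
T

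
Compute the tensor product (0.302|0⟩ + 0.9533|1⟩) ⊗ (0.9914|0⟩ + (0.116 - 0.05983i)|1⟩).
0.2994|00⟩ + (0.03503 - 0.01807i)|01⟩ + 0.9451|10⟩ + (0.1106 - 0.05704i)|11⟩

amp(|b₁b₂…⟩) = product of the factor amplitudes for bits b₁, b₂, …; only kets whose every factor amplitude is nonzero survive.
|00⟩: (0.302)(0.9914) = 0.2994
|01⟩: (0.302)(0.116 - 0.05983i) = (0.03503 - 0.01807i)
|10⟩: (0.9533)(0.9914) = 0.9451
|11⟩: (0.9533)(0.116 - 0.05983i) = (0.1106 - 0.05704i)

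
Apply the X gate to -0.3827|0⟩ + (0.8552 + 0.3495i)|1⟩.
(0.8552 + 0.3495i)|0⟩ - 0.3827|1⟩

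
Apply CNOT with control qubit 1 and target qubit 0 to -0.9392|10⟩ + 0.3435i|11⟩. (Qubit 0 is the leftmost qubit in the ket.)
0.3435i|01⟩ - 0.9392|10⟩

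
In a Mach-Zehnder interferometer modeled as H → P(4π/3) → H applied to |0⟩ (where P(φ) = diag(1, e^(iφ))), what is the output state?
(0.25 - 0.433i)|0⟩ + (0.75 + 0.433i)|1⟩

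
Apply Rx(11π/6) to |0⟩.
-0.9659|0⟩ - 0.2588i|1⟩

Rx(11π/6) = [[cos(θ/2), −i·sin(θ/2)], [−i·sin(θ/2), cos(θ/2)]]; θ = 11π/6, cos(θ/2) ≈ -0.965926, sin(θ/2) ≈ 0.258819.
With a = amp(|0⟩) = 1 and b = amp(|1⟩) = 0:
new amp(|0⟩) = (-0.965926)·a + (-0.258819i)·b = -0.9659
new amp(|1⟩) = (-0.258819i)·a + (-0.965926)·b = -0.2588i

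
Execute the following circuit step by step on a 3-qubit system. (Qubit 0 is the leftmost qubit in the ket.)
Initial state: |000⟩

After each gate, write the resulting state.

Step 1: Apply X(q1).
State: |010⟩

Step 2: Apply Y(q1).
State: -i|000⟩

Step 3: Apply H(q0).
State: -(1/√2)i|000⟩ - (1/√2)i|100⟩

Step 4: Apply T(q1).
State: -(1/√2)i|000⟩ - (1/√2)i|100⟩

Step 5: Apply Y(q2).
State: 1/√2|001⟩ + 1/√2|101⟩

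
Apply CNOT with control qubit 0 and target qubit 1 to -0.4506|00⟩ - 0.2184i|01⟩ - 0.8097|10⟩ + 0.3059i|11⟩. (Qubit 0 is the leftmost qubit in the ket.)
-0.4506|00⟩ - 0.2184i|01⟩ + 0.3059i|10⟩ - 0.8097|11⟩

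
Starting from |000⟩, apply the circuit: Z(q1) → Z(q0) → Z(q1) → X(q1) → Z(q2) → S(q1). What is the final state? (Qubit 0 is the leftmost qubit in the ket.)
i|010⟩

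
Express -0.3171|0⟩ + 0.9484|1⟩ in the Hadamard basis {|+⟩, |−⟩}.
0.4464|+⟩ - 0.8948|−⟩

With |ψ⟩ = α|0⟩ + β|1⟩, the Hadamard-basis coefficients are ⟨+|ψ⟩ = (α + β)/√2 and ⟨−|ψ⟩ = (α − β)/√2.
Here α = -0.3171, β = 0.9484: (α + β)/√2 = 0.4464, (α − β)/√2 = -0.8948.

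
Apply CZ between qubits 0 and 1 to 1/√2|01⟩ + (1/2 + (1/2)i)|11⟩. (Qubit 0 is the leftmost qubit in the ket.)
1/√2|01⟩ + (-1/2 - (1/2)i)|11⟩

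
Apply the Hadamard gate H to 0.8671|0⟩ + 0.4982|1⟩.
0.9654|0⟩ + 0.2609|1⟩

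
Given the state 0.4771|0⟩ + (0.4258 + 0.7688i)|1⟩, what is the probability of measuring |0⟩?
0.2276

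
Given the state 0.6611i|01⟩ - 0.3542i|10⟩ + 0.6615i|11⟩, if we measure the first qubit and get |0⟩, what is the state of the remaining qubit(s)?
i|1⟩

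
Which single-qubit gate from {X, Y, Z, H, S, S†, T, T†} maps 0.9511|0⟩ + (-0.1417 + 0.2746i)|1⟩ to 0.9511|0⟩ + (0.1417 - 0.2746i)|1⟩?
Z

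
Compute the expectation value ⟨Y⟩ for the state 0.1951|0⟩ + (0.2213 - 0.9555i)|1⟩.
-0.3728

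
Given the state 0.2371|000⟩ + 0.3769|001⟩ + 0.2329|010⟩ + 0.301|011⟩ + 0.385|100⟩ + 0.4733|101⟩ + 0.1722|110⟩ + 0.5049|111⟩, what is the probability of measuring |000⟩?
0.05622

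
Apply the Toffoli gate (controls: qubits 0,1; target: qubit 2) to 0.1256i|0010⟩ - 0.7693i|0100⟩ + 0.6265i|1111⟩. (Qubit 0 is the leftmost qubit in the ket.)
0.1256i|0010⟩ - 0.7693i|0100⟩ + 0.6265i|1101⟩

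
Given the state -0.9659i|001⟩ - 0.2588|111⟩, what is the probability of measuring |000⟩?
0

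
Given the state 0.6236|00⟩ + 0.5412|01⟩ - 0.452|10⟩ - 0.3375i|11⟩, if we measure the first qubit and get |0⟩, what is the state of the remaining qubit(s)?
0.7552|0⟩ + 0.6554|1⟩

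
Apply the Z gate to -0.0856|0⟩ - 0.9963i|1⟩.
-0.0856|0⟩ + 0.9963i|1⟩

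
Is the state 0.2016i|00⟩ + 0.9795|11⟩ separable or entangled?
Entangled

Writing the state as a|00⟩ + b|01⟩ + c|10⟩ + d|11⟩, it is a product state iff ad − bc = 0.
Here (a, b, c, d) = (0.2016i, 0, 0, 0.9795): ad − bc = (0.2016i)(0.9795) − (0)(0) = 0.1975i ≠ 0, so the state is entangled.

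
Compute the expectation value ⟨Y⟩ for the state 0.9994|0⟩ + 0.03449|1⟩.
0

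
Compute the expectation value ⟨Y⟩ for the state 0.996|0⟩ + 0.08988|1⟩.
0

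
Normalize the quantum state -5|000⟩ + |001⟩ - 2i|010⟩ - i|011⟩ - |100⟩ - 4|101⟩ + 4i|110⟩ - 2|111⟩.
-0.6063|000⟩ + 0.1213|001⟩ - 0.2425i|010⟩ - 0.1213i|011⟩ - 0.1213|100⟩ - 0.4851|101⟩ + 0.4851i|110⟩ - 0.2425|111⟩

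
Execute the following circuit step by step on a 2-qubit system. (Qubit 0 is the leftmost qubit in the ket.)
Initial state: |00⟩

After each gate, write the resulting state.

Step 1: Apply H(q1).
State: 1/√2|00⟩ + 1/√2|01⟩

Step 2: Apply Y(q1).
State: -(1/√2)i|00⟩ + (1/√2)i|01⟩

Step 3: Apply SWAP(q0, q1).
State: -(1/√2)i|00⟩ + (1/√2)i|10⟩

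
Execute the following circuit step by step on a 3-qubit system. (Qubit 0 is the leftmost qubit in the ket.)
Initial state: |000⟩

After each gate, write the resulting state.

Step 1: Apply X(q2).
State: |001⟩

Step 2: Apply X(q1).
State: |011⟩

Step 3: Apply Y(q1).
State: -i|001⟩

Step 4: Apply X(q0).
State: -i|101⟩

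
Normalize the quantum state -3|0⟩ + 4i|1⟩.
-0.6|0⟩ + 0.8i|1⟩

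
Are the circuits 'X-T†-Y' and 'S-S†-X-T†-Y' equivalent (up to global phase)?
Yes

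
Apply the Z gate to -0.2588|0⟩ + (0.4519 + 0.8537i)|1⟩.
-0.2588|0⟩ + (-0.4519 - 0.8537i)|1⟩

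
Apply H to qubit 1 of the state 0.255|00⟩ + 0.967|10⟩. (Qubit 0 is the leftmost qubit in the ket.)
0.1803|00⟩ + 0.1803|01⟩ + 0.6838|10⟩ + 0.6838|11⟩

H on qubit 1 mixes each pair of kets that differ only in qubit 1: amplitudes (a, b) of (|…0…⟩, |…1…⟩) become ((a + b)/√2, (a − b)/√2). Kets absent from the input have amplitude 0.
(|00⟩, |01⟩): (a, b) = (0.255, 0) → (0.1803, 0.1803)
(|10⟩, |11⟩): (a, b) = (0.967, 0) → (0.6838, 0.6838)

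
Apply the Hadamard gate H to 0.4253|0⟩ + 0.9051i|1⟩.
(0.3007 + 0.64i)|0⟩ + (0.3007 - 0.64i)|1⟩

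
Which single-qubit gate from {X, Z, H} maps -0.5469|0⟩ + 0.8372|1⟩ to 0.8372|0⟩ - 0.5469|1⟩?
X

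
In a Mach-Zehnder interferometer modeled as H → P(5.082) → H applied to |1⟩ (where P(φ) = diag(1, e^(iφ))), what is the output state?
(0.3194 + 0.4662i)|0⟩ + (0.6806 - 0.4662i)|1⟩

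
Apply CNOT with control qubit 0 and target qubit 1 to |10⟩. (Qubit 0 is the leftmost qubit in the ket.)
|11⟩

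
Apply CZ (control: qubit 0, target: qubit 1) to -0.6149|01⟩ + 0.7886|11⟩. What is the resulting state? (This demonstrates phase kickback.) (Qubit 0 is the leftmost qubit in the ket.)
-0.6149|01⟩ - 0.7886|11⟩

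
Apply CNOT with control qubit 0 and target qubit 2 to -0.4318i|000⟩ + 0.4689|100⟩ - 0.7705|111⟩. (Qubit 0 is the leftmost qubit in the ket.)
-0.4318i|000⟩ + 0.4689|101⟩ - 0.7705|110⟩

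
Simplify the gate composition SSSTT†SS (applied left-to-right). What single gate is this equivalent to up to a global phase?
S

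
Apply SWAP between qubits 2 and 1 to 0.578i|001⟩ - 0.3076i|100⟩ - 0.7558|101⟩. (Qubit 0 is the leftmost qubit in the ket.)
0.578i|010⟩ - 0.3076i|100⟩ - 0.7558|110⟩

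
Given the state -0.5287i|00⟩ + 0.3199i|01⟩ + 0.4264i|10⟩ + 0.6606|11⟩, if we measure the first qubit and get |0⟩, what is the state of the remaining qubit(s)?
-0.8556i|0⟩ + 0.5177i|1⟩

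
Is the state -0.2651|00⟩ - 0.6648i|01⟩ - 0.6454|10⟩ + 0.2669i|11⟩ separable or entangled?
Entangled

Writing the state as a|00⟩ + b|01⟩ + c|10⟩ + d|11⟩, it is a product state iff ad − bc = 0.
Here (a, b, c, d) = (-0.2651, -0.6648i, -0.6454, 0.2669i): ad − bc = (-0.2651)(0.2669i) − (-0.6648i)(-0.6454) = -0.4998i ≠ 0, so the state is entangled.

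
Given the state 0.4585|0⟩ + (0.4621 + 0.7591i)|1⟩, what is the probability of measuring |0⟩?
0.2102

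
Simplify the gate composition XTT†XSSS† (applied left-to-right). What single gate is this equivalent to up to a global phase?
S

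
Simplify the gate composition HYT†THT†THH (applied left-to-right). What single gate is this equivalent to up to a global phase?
Y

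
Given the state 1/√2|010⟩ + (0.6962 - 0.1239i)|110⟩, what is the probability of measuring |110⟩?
0.5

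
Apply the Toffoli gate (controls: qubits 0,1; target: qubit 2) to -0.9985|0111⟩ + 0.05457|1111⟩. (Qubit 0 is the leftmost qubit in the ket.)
-0.9985|0111⟩ + 0.05457|1101⟩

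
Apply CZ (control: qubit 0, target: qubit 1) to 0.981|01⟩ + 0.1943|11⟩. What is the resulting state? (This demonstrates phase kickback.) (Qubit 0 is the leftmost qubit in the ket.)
0.981|01⟩ - 0.1943|11⟩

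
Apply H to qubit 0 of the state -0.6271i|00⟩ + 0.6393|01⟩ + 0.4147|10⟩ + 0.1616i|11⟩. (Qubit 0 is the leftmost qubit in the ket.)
(0.2932 - 0.4434i)|00⟩ + (0.4521 + 0.1143i)|01⟩ + (-0.2932 - 0.4434i)|10⟩ + (0.4521 - 0.1143i)|11⟩

H on qubit 0 mixes each pair of kets that differ only in qubit 0: amplitudes (a, b) of (|…0…⟩, |…1…⟩) become ((a + b)/√2, (a − b)/√2). Kets absent from the input have amplitude 0.
(|00⟩, |10⟩): (a, b) = (-0.6271i, 0.4147) → ((0.2932 - 0.4434i), (-0.2932 - 0.4434i))
(|01⟩, |11⟩): (a, b) = (0.6393, 0.1616i) → ((0.4521 + 0.1143i), (0.4521 - 0.1143i))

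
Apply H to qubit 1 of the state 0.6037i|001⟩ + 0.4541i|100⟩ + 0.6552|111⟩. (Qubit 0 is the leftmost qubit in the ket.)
0.4269i|001⟩ + 0.4269i|011⟩ + 0.3211i|100⟩ + 0.4633|101⟩ + 0.3211i|110⟩ - 0.4633|111⟩

H on qubit 1 mixes each pair of kets that differ only in qubit 1: amplitudes (a, b) of (|…0…⟩, |…1…⟩) become ((a + b)/√2, (a − b)/√2). Kets absent from the input have amplitude 0.
(|001⟩, |011⟩): (a, b) = (0.6037i, 0) → (0.4269i, 0.4269i)
(|100⟩, |110⟩): (a, b) = (0.4541i, 0) → (0.3211i, 0.3211i)
(|101⟩, |111⟩): (a, b) = (0, 0.6552) → (0.4633, -0.4633)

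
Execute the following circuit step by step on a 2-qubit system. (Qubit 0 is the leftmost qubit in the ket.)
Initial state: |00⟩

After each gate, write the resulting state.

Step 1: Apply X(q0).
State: |10⟩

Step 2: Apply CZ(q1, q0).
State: |10⟩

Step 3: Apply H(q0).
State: 1/√2|00⟩ - 1/√2|10⟩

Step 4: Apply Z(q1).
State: 1/√2|00⟩ - 1/√2|10⟩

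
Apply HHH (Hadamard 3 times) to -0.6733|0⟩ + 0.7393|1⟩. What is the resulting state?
0.04667|0⟩ - 0.9989|1⟩

H² = I, so H^3 = H: a single Hadamard. With (a, b) = (-0.6733, 0.7393), H gives ((a + b)/√2, (a − b)/√2) = (0.04667, -0.9989).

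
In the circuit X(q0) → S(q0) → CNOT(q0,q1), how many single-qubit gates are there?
2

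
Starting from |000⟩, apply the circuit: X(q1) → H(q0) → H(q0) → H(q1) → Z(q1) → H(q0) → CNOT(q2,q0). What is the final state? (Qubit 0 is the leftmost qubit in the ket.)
1/2|000⟩ + 1/2|010⟩ + 1/2|100⟩ + 1/2|110⟩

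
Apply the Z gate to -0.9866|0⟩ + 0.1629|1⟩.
-0.9866|0⟩ - 0.1629|1⟩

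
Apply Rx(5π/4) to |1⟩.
-0.9239i|0⟩ - 0.3827|1⟩

Rx(5π/4) = [[cos(θ/2), −i·sin(θ/2)], [−i·sin(θ/2), cos(θ/2)]]; θ = 5π/4, cos(θ/2) ≈ -0.382683, sin(θ/2) ≈ 0.92388.
With a = amp(|0⟩) = 0 and b = amp(|1⟩) = 1:
new amp(|0⟩) = (-0.382683)·a + (-0.92388i)·b = -0.9239i
new amp(|1⟩) = (-0.92388i)·a + (-0.382683)·b = -0.3827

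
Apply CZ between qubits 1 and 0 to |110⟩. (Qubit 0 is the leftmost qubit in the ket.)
-|110⟩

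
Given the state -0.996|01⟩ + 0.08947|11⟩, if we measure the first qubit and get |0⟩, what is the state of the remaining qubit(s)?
-|1⟩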